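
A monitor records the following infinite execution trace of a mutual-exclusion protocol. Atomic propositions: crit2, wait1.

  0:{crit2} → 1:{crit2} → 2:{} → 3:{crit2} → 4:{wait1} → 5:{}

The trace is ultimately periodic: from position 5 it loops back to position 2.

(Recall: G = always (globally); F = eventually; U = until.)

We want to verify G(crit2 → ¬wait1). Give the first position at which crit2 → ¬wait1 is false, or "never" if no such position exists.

never

crit2 → ¬wait1 holds at every position 0..5, and those are all the positions the trace ever visits, so the invariant G(crit2 → ¬wait1) is never violated.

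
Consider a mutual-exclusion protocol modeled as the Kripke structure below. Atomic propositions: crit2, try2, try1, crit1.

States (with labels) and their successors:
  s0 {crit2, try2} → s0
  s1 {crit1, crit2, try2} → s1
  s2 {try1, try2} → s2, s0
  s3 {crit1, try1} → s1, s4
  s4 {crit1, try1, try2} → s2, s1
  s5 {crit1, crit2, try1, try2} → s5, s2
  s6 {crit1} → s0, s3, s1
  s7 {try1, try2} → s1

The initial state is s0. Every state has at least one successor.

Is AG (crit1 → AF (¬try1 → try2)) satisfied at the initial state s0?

Satisfied

States satisfying crit1 → AF (¬try1 → try2): {s0, s1, s2, s3, s4, s5, s6, s7}.
States satisfying AG (crit1 → AF (¬try1 → try2)): {s0, s1, s2, s3, s4, s5, s6, s7}.
Every state reachable from s0 satisfies crit1 → AF (¬try1 → try2).
s0 ∈ Sat(AG (crit1 → AF (¬try1 → try2))).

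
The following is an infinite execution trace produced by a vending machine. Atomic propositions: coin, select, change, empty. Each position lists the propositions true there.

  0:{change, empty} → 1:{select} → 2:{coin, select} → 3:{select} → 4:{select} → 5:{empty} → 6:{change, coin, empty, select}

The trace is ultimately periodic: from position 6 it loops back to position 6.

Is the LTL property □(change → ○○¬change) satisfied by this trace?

change → ○○¬change must hold at every position from 0 onward. It fails at position 6, so □(change → ○○¬change) is false.
Positions where change holds: 0, 6.
Check ○○¬change at each: 0→ok, 6→fails.

Does not hold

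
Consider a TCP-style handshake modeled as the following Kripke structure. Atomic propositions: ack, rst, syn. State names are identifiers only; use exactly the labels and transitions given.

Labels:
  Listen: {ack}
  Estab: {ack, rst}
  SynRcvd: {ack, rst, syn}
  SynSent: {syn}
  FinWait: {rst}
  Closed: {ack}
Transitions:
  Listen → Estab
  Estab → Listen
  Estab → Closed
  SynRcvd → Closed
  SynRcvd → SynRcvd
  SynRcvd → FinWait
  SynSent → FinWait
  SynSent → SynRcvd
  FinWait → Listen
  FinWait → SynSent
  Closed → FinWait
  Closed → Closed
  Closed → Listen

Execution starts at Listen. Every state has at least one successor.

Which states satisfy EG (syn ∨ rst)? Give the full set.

States satisfying syn ∨ rst: {Estab, SynRcvd, SynSent, FinWait}.
States satisfying EG (syn ∨ rst): {SynRcvd, SynSent, FinWait}.

{SynRcvd, SynSent, FinWait}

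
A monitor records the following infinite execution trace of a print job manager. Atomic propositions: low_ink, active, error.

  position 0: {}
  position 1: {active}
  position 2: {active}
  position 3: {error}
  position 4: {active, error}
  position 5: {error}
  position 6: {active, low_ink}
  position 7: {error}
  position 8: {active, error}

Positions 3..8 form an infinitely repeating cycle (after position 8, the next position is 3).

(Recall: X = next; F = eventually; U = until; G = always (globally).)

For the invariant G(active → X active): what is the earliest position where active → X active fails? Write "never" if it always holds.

2

Check active → X active at each position in order: 0 ✓, 1 ✓.
At position 2 the labels are {active} and the next position 3 has {error}, so active → X active is false there. This is the first violation.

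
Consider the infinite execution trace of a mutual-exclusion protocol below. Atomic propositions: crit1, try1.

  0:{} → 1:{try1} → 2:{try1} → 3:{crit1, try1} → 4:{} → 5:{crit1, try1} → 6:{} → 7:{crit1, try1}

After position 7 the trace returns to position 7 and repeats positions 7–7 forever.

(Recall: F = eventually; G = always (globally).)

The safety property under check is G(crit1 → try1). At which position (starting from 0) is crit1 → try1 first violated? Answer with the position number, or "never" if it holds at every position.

crit1 → try1 holds at every position 0..7, and those are all the positions the trace ever visits, so the invariant G(crit1 → try1) is never violated.

never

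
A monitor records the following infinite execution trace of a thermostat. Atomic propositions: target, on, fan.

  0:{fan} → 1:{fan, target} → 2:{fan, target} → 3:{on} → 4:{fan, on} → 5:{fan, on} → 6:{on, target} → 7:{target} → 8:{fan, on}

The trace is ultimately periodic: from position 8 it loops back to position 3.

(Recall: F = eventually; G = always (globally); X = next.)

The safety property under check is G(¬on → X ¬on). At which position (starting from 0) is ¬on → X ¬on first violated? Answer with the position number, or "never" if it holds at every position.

Check ¬on → X ¬on at each position in order: 0 ✓, 1 ✓.
At position 2 the labels are {fan, target} and the next position 3 has {on}, so ¬on → X ¬on is false there. This is the first violation.

2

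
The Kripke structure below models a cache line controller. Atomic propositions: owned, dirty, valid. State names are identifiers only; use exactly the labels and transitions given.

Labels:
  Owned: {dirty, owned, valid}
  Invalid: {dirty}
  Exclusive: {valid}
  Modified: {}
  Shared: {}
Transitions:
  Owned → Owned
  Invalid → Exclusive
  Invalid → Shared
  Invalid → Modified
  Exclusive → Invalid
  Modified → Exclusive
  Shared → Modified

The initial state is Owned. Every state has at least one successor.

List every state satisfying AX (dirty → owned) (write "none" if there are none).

States satisfying dirty → owned: {Owned, Exclusive, Modified, Shared}.
States satisfying AX (dirty → owned): {Owned, Invalid, Modified, Shared}.

{Owned, Invalid, Modified, Shared}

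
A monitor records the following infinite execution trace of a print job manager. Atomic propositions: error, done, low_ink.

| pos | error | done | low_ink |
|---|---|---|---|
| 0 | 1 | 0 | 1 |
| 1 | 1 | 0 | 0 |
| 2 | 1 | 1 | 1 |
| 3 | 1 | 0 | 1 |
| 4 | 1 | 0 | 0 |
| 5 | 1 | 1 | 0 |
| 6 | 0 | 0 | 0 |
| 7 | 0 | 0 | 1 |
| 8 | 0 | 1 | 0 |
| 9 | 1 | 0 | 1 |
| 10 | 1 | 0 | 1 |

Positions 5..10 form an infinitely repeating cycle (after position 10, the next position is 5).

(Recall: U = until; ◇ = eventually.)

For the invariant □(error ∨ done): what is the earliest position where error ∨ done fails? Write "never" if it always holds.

6

Check error ∨ done at each position in order: 0 ✓, 1 ✓, 2 ✓, 3 ✓, 4 ✓, 5 ✓.
At position 6 the labels are {}, so error ∨ done is false there. This is the first violation.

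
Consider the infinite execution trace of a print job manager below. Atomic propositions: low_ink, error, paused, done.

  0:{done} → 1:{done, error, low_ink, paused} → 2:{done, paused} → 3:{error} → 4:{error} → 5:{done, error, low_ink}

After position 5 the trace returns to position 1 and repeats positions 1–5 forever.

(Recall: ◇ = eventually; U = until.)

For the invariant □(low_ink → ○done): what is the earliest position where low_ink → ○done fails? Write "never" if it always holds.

low_ink → ○done holds at every position 0..5, and those are all the positions the trace ever visits, so the invariant □(low_ink → ○done) is never violated.

never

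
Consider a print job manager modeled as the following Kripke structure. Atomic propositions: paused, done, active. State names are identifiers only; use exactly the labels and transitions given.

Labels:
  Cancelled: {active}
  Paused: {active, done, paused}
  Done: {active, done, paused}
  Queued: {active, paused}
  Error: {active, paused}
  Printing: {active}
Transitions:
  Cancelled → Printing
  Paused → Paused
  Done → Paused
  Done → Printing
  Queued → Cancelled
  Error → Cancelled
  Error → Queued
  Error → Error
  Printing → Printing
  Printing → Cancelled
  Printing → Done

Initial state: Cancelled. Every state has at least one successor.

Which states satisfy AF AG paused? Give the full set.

{Paused}

States satisfying AG paused: {Paused}.
States satisfying AF AG paused: {Paused}.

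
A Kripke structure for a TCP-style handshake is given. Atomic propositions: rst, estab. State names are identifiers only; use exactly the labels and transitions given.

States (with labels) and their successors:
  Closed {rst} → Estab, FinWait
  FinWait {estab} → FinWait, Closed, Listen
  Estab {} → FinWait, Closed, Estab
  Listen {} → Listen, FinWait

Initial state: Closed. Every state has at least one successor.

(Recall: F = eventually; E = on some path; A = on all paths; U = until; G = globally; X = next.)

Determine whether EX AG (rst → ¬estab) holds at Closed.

States satisfying AG (rst → ¬estab): {Closed, FinWait, Estab, Listen}.
States satisfying EX AG (rst → ¬estab): {Closed, FinWait, Estab, Listen}.
Closed ∈ Sat(EX AG (rst → ¬estab)).

Yes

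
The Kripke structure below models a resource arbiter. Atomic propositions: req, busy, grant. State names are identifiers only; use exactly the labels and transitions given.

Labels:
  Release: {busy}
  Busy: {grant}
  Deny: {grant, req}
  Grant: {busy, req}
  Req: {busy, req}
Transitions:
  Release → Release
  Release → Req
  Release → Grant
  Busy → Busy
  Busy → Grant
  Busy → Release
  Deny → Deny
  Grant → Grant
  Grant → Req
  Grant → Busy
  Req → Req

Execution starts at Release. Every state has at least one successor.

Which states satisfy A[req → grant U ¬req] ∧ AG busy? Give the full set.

none

States satisfying req → grant: {Release, Busy, Deny}.
States satisfying ¬req: {Release, Busy}.
States satisfying A[req → grant U ¬req]: {Release, Busy}.
States satisfying busy: {Release, Grant, Req}.
States satisfying AG busy: {Req}.
States satisfying A[req → grant U ¬req] ∧ AG busy: ∅.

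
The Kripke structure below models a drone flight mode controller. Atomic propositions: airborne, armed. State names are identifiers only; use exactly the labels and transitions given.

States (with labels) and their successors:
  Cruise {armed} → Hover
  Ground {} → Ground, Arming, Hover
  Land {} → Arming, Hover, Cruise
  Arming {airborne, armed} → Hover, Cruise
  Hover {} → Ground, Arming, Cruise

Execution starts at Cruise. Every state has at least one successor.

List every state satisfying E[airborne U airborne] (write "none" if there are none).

States satisfying airborne: {Arming}.
States satisfying E[airborne U airborne]: {Arming}.

{Arming}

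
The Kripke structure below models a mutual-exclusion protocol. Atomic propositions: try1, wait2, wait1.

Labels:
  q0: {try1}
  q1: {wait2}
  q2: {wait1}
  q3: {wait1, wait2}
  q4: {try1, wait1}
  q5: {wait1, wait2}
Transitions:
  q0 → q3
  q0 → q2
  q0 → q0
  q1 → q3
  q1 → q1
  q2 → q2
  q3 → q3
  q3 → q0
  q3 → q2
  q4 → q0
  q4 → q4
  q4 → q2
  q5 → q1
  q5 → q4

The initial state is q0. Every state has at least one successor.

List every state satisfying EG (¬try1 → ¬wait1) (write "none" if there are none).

States satisfying ¬try1 → ¬wait1: {q0, q1, q4}.
States satisfying EG (¬try1 → ¬wait1): {q0, q1, q4}.

{q0, q1, q4}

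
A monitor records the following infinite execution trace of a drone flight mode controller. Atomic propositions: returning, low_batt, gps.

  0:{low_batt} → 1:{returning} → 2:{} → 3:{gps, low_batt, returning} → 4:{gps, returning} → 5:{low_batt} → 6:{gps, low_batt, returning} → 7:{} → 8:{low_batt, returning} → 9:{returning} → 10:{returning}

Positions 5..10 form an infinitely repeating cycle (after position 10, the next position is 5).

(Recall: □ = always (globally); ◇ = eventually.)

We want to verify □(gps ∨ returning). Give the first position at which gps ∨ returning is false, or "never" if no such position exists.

0

At position 0 the labels are {low_batt}, so gps ∨ returning is false there. This is the first violation.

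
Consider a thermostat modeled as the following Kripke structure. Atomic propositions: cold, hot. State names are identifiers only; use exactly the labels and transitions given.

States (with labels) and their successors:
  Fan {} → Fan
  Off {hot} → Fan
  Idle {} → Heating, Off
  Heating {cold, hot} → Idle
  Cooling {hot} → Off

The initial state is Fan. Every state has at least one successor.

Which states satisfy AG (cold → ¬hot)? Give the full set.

States satisfying cold → ¬hot: {Fan, Off, Idle, Cooling}.
States satisfying AG (cold → ¬hot): {Fan, Off, Cooling}.

{Fan, Off, Cooling}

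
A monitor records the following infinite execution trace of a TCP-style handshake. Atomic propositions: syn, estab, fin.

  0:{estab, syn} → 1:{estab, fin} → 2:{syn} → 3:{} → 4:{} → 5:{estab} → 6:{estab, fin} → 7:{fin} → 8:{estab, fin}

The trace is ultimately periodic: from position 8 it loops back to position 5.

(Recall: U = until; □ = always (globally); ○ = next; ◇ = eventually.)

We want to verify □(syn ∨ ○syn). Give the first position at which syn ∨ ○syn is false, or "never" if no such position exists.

3

Check syn ∨ ○syn at each position in order: 0 ✓, 1 ✓, 2 ✓.
At position 3 the labels are {} and the next position 4 has {}, so syn ∨ ○syn is false there. This is the first violation.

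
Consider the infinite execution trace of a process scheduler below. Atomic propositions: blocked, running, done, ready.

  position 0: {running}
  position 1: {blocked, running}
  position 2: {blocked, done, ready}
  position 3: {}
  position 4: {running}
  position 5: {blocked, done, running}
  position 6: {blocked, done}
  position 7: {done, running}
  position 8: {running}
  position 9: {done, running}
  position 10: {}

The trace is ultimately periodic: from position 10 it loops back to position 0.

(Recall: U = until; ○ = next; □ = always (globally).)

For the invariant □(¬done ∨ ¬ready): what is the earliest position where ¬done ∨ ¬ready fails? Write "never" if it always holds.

Check ¬done ∨ ¬ready at each position in order: 0 ✓, 1 ✓.
At position 2 the labels are {blocked, done, ready}, so ¬done ∨ ¬ready is false there. This is the first violation.

2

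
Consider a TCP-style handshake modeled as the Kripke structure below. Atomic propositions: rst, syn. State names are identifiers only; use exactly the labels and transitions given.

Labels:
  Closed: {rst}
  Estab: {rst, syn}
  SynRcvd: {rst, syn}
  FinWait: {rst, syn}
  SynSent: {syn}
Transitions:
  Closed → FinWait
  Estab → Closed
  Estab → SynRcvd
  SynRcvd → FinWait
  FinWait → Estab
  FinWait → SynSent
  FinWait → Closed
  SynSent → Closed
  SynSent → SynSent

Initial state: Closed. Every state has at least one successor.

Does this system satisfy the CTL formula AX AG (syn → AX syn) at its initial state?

Violated

States satisfying AG (syn → AX syn): ∅.
States satisfying AX AG (syn → AX syn): ∅.
Closed ∉ Sat(AX AG (syn → AX syn)).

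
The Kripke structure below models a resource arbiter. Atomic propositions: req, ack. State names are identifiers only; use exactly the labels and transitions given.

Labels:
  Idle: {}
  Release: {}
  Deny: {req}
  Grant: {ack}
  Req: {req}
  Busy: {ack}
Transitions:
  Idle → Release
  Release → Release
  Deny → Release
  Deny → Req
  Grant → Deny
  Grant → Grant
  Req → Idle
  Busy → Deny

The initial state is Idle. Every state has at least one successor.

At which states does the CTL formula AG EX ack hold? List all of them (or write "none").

none

States satisfying EX ack: {Grant}.
States satisfying AG EX ack: ∅.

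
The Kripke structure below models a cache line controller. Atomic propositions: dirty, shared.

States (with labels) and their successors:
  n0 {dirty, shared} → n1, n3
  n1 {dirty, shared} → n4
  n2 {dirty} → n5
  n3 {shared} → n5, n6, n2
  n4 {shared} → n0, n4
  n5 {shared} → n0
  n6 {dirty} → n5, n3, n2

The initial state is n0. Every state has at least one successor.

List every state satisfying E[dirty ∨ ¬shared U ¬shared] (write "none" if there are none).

{n2, n6}

States satisfying dirty ∨ ¬shared: {n0, n1, n2, n6}.
States satisfying ¬shared: {n2, n6}.
States satisfying E[dirty ∨ ¬shared U ¬shared]: {n2, n6}.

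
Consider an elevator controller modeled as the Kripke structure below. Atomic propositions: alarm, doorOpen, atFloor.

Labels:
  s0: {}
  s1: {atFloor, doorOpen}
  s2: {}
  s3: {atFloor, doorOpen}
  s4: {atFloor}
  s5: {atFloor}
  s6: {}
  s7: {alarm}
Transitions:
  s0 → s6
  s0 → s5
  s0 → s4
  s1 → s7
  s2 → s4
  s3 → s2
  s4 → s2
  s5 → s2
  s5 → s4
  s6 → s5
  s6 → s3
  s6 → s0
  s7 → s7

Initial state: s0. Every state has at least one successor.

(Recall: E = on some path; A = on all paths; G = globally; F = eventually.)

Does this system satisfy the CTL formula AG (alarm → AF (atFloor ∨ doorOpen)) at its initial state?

States satisfying alarm → AF (atFloor ∨ doorOpen): {s0, s1, s2, s3, s4, s5, s6}.
States satisfying AG (alarm → AF (atFloor ∨ doorOpen)): {s0, s2, s3, s4, s5, s6}.
Every state reachable from s0 satisfies alarm → AF (atFloor ∨ doorOpen).
s0 ∈ Sat(AG (alarm → AF (atFloor ∨ doorOpen))).

Satisfied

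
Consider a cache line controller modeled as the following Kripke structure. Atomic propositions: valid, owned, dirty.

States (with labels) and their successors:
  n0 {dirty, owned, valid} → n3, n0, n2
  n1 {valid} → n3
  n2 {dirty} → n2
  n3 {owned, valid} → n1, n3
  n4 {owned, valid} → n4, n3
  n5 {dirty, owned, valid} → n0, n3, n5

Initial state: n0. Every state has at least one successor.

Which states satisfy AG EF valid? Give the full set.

{n1, n3, n4}

States satisfying EF valid: {n0, n1, n3, n4, n5}.
States satisfying AG EF valid: {n1, n3, n4}.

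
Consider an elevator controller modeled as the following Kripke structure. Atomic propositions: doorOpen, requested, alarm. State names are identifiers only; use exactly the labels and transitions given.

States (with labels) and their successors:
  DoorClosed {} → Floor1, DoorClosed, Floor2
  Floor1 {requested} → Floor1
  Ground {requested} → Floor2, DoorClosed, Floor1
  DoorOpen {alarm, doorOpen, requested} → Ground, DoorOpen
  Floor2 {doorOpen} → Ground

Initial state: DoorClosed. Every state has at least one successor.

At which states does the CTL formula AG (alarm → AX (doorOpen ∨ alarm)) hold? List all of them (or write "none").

States satisfying alarm → AX (doorOpen ∨ alarm): {DoorClosed, Floor1, Ground, Floor2}.
States satisfying AG (alarm → AX (doorOpen ∨ alarm)): {DoorClosed, Floor1, Ground, Floor2}.

{DoorClosed, Floor1, Ground, Floor2}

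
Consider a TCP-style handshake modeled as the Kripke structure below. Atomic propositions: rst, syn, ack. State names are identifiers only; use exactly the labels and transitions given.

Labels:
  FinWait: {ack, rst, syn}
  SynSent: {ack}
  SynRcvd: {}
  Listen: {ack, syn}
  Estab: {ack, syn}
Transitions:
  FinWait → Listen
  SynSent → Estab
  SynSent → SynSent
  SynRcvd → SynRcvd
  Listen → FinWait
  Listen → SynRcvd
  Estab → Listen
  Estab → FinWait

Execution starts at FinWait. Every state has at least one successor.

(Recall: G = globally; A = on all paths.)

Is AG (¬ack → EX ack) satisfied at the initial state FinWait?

Does not hold

States satisfying ¬ack → EX ack: {FinWait, SynSent, Listen, Estab}.
States satisfying AG (¬ack → EX ack): ∅.
SynRcvd is reachable from FinWait and violates ¬ack → EX ack, so AG fails at FinWait.
FinWait ∉ Sat(AG (¬ack → EX ack)).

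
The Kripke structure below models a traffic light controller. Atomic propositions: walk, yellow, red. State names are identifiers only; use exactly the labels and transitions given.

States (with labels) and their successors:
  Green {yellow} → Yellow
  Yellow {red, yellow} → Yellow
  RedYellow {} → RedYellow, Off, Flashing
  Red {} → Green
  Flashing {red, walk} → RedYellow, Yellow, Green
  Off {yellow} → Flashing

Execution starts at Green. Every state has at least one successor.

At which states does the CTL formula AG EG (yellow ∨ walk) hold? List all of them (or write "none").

States satisfying EG (yellow ∨ walk): {Green, Yellow, Flashing, Off}.
States satisfying AG EG (yellow ∨ walk): {Green, Yellow}.

{Green, Yellow}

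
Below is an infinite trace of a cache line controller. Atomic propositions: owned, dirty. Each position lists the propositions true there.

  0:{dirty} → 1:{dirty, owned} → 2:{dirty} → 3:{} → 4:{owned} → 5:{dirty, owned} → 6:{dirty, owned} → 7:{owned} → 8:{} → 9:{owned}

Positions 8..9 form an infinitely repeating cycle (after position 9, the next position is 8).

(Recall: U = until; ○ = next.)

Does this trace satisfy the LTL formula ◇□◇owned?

□◇owned holds at position 0, which is reachable from 0, so ◇□◇owned holds.

Holds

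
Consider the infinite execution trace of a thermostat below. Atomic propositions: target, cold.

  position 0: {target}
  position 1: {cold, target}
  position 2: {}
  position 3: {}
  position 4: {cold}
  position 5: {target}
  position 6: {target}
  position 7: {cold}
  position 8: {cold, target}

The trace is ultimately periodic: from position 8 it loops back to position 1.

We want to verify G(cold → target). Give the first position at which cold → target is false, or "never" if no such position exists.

4

Check cold → target at each position in order: 0 ✓, 1 ✓, 2 ✓, 3 ✓.
At position 4 the labels are {cold}, so cold → target is false there. This is the first violation.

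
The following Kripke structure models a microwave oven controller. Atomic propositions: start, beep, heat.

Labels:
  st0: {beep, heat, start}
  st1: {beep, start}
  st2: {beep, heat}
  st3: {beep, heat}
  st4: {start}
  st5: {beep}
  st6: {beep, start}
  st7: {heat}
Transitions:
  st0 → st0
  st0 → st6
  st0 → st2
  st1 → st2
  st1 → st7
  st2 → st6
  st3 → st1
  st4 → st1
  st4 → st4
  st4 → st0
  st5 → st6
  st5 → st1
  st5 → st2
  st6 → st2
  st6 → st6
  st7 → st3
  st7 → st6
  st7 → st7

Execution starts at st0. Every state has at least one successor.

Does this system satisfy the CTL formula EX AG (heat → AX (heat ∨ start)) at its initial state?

States satisfying AG (heat → AX (heat ∨ start)): {st0, st1, st2, st3, st4, st5, st6, st7}.
States satisfying EX AG (heat → AX (heat ∨ start)): {st0, st1, st2, st3, st4, st5, st6, st7}.
st0 ∈ Sat(EX AG (heat → AX (heat ∨ start))).

Satisfied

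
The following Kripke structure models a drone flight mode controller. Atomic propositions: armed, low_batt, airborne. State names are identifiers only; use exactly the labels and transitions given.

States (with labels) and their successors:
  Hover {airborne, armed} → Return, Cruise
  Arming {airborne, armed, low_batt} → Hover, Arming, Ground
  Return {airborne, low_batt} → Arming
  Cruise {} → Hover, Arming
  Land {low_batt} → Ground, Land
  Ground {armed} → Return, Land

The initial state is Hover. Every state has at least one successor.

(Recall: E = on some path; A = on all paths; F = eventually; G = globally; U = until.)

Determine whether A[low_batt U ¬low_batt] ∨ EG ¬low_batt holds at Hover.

Satisfied

States satisfying low_batt: {Arming, Return, Land}.
States satisfying ¬low_batt: {Hover, Cruise, Ground}.
States satisfying A[low_batt U ¬low_batt]: {Hover, Cruise, Ground}.
States satisfying EG ¬low_batt: {Hover, Cruise}.
States satisfying A[low_batt U ¬low_batt] ∨ EG ¬low_batt: {Hover, Cruise, Ground}.
Hover ∈ Sat(A[low_batt U ¬low_batt] ∨ EG ¬low_batt).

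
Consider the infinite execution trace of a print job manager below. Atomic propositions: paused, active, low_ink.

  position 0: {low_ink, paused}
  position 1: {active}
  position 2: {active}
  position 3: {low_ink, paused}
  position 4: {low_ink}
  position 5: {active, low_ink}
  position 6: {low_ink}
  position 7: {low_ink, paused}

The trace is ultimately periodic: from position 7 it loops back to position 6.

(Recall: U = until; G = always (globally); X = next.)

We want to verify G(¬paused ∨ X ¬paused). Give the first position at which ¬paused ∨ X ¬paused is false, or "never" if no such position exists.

¬paused ∨ X ¬paused holds at every position 0..7, and those are all the positions the trace ever visits, so the invariant G(¬paused ∨ X ¬paused) is never violated.

never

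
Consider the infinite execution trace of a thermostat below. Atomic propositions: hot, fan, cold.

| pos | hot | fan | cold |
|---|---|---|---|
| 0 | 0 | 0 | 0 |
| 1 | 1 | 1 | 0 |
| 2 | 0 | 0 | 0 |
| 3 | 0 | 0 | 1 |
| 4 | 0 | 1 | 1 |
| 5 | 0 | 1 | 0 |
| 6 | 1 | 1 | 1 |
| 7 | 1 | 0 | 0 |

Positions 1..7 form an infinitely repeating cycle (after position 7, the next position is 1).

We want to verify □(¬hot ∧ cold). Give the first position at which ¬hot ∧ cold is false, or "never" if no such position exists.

At position 0 the labels are {}, so ¬hot ∧ cold is false there. This is the first violation.

0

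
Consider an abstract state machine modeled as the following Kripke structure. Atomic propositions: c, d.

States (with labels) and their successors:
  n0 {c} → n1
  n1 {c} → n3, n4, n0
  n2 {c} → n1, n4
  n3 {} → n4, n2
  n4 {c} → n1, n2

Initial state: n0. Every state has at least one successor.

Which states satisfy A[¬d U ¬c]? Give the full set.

{n3}

States satisfying ¬d: {n0, n1, n2, n3, n4}.
States satisfying ¬c: {n3}.
States satisfying A[¬d U ¬c]: {n3}.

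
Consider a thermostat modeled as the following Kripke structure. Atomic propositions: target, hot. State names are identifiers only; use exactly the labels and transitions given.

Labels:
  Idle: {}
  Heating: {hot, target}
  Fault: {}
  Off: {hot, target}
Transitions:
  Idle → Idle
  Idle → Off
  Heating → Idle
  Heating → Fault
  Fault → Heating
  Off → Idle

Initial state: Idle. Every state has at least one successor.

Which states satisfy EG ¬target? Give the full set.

{Idle}

States satisfying ¬target: {Idle, Fault}.
States satisfying EG ¬target: {Idle}.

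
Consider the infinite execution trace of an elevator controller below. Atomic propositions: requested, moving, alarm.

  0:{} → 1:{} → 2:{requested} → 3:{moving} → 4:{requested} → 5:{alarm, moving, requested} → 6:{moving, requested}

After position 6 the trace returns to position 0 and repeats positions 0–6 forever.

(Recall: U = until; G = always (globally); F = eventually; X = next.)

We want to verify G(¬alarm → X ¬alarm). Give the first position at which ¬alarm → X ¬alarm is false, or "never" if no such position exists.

Check ¬alarm → X ¬alarm at each position in order: 0 ✓, 1 ✓, 2 ✓, 3 ✓.
At position 4 the labels are {requested} and the next position 5 has {alarm, moving, requested}, so ¬alarm → X ¬alarm is false there. This is the first violation.

4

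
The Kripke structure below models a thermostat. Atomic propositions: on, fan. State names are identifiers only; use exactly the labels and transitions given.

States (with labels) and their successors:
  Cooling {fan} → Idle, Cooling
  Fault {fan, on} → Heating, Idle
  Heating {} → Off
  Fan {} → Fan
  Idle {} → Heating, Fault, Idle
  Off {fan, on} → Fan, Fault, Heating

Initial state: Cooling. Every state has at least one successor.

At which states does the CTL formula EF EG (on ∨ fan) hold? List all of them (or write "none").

{Cooling}

States satisfying EG (on ∨ fan): {Cooling}.
States satisfying EF EG (on ∨ fan): {Cooling}.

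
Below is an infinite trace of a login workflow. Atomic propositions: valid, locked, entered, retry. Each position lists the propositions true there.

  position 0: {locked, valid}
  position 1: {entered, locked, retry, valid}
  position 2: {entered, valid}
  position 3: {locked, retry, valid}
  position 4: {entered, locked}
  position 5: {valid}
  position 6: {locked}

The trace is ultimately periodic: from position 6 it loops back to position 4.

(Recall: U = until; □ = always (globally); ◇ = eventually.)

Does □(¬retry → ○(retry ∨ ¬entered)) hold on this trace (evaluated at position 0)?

¬retry → ○(retry ∨ ¬entered) must hold at every position from 0 onward. It fails at position 6, so □(¬retry → ○(retry ∨ ¬entered)) is false.
Positions where ¬retry holds: 0, 2, 4, 5, 6.
Check ○(retry ∨ ¬entered) at each: 0→ok, 2→ok, 4→ok, 5→ok, 6→fails.

Does not hold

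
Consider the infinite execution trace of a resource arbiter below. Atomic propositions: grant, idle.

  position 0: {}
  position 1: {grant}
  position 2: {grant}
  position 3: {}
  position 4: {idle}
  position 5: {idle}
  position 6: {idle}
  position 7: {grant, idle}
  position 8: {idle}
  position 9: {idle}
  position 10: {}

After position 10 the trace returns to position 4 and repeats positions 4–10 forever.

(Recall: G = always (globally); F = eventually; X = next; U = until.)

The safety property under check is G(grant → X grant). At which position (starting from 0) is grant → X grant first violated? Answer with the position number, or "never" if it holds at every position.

2

Check grant → X grant at each position in order: 0 ✓, 1 ✓.
At position 2 the labels are {grant} and the next position 3 has {}, so grant → X grant is false there. This is the first violation.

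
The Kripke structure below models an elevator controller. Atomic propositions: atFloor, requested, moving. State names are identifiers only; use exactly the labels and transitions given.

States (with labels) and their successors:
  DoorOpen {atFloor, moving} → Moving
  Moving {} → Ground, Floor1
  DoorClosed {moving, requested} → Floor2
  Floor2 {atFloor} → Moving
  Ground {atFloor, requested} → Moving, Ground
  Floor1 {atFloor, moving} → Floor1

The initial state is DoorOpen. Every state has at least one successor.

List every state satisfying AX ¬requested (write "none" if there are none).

{DoorOpen, DoorClosed, Floor2, Floor1}

States satisfying ¬requested: {DoorOpen, Moving, Floor2, Floor1}.
States satisfying AX ¬requested: {DoorOpen, DoorClosed, Floor2, Floor1}.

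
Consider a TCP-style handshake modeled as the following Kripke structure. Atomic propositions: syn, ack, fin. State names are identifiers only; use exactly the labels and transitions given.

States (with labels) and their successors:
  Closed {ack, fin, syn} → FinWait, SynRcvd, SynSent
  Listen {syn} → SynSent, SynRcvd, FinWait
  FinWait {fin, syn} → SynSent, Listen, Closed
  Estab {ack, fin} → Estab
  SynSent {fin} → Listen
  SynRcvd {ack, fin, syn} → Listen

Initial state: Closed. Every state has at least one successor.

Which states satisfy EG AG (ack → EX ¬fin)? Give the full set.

none

States satisfying AG (ack → EX ¬fin): ∅.
States satisfying EG AG (ack → EX ¬fin): ∅.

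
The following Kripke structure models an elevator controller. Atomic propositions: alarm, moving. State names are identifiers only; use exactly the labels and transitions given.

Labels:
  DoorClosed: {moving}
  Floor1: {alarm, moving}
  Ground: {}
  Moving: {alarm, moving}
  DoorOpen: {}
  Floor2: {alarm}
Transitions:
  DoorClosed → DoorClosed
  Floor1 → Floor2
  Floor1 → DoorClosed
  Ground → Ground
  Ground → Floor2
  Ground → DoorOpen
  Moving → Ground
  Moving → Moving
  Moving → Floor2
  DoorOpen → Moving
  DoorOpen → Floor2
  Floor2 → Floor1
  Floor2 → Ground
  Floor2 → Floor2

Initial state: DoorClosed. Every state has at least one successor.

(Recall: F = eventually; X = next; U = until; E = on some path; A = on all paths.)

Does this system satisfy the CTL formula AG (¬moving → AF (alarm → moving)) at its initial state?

Satisfied

States satisfying ¬moving → AF (alarm → moving): {DoorClosed, Floor1, Ground, Moving, DoorOpen}.
States satisfying AG (¬moving → AF (alarm → moving)): {DoorClosed}.
Every state reachable from DoorClosed satisfies ¬moving → AF (alarm → moving).
DoorClosed ∈ Sat(AG (¬moving → AF (alarm → moving))).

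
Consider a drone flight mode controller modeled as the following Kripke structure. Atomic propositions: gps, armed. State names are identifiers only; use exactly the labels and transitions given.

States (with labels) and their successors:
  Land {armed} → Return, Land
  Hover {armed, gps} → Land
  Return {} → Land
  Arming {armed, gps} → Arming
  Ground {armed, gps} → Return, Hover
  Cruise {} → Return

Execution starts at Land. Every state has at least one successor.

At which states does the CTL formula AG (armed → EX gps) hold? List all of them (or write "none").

States satisfying armed → EX gps: {Return, Arming, Ground, Cruise}.
States satisfying AG (armed → EX gps): {Arming}.

{Arming}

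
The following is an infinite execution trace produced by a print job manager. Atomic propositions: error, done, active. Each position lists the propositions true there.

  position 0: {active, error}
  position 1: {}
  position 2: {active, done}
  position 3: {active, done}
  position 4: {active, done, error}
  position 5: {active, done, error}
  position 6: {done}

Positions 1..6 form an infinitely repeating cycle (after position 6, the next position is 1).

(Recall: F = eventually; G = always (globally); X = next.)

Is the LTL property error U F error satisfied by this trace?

Holds

Walking from position 0: F error first holds at position 0, and error holds at every earlier position along the way, so error U F error holds.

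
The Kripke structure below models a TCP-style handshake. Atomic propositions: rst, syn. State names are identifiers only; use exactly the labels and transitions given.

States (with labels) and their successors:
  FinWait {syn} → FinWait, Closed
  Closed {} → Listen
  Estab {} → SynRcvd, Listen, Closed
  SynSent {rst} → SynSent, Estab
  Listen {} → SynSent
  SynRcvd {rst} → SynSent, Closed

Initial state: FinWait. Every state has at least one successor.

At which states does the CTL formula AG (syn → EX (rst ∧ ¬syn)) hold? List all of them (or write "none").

{Closed, Estab, SynSent, Listen, SynRcvd}

States satisfying syn → EX (rst ∧ ¬syn): {Closed, Estab, SynSent, Listen, SynRcvd}.
States satisfying AG (syn → EX (rst ∧ ¬syn)): {Closed, Estab, SynSent, Listen, SynRcvd}.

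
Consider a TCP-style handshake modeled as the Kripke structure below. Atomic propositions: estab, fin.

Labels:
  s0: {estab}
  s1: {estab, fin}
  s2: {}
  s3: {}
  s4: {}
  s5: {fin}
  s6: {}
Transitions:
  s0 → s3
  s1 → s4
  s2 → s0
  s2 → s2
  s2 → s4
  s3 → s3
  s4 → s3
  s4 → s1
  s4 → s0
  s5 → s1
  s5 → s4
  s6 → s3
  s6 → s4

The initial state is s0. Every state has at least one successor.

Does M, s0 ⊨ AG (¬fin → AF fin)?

No

States satisfying ¬fin → AF fin: {s1, s5}.
States satisfying AG (¬fin → AF fin): ∅.
s0 is reachable from s0 and violates ¬fin → AF fin, so AG fails at s0.
s0 ∉ Sat(AG (¬fin → AF fin)).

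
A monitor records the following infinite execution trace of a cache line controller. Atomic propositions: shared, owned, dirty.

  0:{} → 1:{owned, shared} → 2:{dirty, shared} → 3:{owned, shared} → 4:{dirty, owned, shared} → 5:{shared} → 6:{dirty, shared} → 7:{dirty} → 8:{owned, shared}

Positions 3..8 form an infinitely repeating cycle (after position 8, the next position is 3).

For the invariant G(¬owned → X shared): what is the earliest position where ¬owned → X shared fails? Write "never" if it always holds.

6

Check ¬owned → X shared at each position in order: 0 ✓, 1 ✓, 2 ✓, 3 ✓, 4 ✓, 5 ✓.
At position 6 the labels are {dirty, shared} and the next position 7 has {dirty}, so ¬owned → X shared is false there. This is the first violation.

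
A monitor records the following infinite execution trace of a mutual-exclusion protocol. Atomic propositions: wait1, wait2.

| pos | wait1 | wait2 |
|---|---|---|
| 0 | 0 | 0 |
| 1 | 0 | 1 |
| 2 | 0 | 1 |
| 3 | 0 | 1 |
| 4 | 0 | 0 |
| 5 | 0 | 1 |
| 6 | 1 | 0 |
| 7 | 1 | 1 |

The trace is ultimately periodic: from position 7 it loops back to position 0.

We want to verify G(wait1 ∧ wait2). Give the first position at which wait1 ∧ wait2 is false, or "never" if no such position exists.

At position 0 the labels are {}, so wait1 ∧ wait2 is false there. This is the first violation.

0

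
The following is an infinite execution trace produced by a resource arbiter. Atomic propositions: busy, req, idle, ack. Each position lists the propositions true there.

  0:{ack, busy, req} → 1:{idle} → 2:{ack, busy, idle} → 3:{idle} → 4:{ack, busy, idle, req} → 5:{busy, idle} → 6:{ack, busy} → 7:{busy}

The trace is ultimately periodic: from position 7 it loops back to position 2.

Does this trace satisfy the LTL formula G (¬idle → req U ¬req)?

Holds

¬idle → req U ¬req holds at every position 0..7, and those are all positions ever visited, so G (¬idle → req U ¬req) holds.
Positions where ¬idle holds: 0, 6, 7.
Check req U ¬req at each: 0→ok, 6→ok, 7→ok.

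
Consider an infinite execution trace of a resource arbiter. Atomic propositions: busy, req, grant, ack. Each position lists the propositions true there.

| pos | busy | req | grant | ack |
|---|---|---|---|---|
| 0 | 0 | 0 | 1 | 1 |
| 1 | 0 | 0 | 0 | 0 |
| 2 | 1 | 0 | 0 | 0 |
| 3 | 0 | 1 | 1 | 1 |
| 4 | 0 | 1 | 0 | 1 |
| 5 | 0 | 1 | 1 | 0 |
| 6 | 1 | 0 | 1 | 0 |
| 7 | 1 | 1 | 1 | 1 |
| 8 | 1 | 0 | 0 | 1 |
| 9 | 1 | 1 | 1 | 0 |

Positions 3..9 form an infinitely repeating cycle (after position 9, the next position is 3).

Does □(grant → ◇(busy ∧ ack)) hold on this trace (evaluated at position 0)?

Satisfied

grant → ◇(busy ∧ ack) holds at every position 0..9, and those are all positions ever visited, so □(grant → ◇(busy ∧ ack)) holds.
Positions where grant holds: 0, 3, 5, 6, 7, 9.
Check ◇(busy ∧ ack) at each: 0→ok, 3→ok, 5→ok, 6→ok, 7→ok, 9→ok.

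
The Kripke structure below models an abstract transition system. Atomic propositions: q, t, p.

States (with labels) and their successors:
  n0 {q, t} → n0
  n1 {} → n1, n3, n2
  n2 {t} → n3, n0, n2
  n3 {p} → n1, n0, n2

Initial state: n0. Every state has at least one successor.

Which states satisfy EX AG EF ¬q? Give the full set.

none

States satisfying AG EF ¬q: ∅.
States satisfying EX AG EF ¬q: ∅.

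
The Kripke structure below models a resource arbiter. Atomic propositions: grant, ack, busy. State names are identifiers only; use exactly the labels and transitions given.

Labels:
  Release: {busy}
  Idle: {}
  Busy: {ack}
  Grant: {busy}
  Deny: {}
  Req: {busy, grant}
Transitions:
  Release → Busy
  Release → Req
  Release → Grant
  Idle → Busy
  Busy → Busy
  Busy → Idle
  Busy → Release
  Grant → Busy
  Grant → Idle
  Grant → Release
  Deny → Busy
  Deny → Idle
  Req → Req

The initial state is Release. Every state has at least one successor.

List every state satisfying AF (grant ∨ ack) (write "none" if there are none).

States satisfying grant ∨ ack: {Busy, Req}.
States satisfying AF (grant ∨ ack): {Idle, Busy, Deny, Req}.

{Idle, Busy, Deny, Req}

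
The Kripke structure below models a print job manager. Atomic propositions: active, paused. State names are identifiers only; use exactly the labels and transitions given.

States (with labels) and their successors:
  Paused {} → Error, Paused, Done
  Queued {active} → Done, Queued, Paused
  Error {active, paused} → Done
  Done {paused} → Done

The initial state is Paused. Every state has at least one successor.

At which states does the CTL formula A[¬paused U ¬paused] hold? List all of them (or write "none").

States satisfying ¬paused: {Paused, Queued}.
States satisfying A[¬paused U ¬paused]: {Paused, Queued}.

{Paused, Queued}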